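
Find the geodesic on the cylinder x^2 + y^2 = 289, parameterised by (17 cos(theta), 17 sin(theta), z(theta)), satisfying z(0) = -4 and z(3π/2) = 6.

Parameterise the cylinder of radius R = 17 as
    r(θ) = (17 cos θ, 17 sin θ, z(θ)).
The arc-length element is
    ds = sqrt(289 + (dz/dθ)^2) dθ,
so the Lagrangian is L = sqrt(289 + z'^2).
L depends on z' only, not on z or θ, so ∂L/∂z = 0 and
    ∂L/∂z' = z' / sqrt(289 + z'^2).
The Euler-Lagrange equation gives
    d/dθ( z' / sqrt(289 + z'^2) ) = 0,
so z' is constant. Integrating once:
    z(θ) = a θ + b,
a helix on the cylinder (a straight line when the cylinder is unrolled). The constants a, b are determined by the endpoint conditions.
With endpoint conditions z(0) = -4 and z(3π/2) = 6: from z(0) = b we get b = -4, and a·3π/2 + -4 = 6 gives a = 20/(3π), so
    z(θ) = (20/(3π)) θ − 4.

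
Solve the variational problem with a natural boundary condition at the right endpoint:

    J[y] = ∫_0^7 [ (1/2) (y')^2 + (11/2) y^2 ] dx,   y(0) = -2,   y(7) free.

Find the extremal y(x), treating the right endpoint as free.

The Lagrangian L = (1/2) (y')^2 + (11/2) y^2 gives
    ∂L/∂y = 11 y,   ∂L/∂y' = y'.
Euler-Lagrange: y'' − 11 y = 0.
With k = sqrt(11), the general solution is
    y(x) = A cosh(sqrt(11) x) + B sinh(sqrt(11) x).
Fixed left endpoint y(0) = -2 ⇒ A = -2.
The right endpoint x = 7 is free, so the natural (transversality) condition is ∂L/∂y' |_{x=7} = 0, i.e. y'(7) = 0.
Compute y'(x) = A k sinh(k x) + B k cosh(k x), so
    y'(7) = A k sinh(k·7) + B k cosh(k·7) = 0
    ⇒ B = −A tanh(k·7) = 2 tanh(sqrt(11)·7).
Therefore the extremal is
    y(x) = −2 cosh(sqrt(11) x) + 2 tanh(sqrt(11)·7) sinh(sqrt(11) x).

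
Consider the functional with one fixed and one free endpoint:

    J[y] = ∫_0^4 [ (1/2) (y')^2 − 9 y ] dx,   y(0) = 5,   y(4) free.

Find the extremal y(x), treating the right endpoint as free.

The Lagrangian L = (1/2) (y')^2 − 9 y gives
    ∂L/∂y = −9,   ∂L/∂y' = y'.
Euler-Lagrange: d/dx(y') − (−9) = 0, i.e. y'' + 9 = 0, so
    y(x) = −(9/2) x^2 + C1 x + C2.
Fixed left endpoint y(0) = 5 ⇒ C2 = 5.
The right endpoint x = 4 is free, so the natural (transversality) condition is ∂L/∂y' |_{x=4} = 0, i.e. y'(4) = 0.
Compute y'(x) = −9 x + C1, so y'(4) = −36 + C1 = 0 ⇒ C1 = 36.
Therefore the extremal is
    y(x) = −(9/2) x^2 + 36 x + 5.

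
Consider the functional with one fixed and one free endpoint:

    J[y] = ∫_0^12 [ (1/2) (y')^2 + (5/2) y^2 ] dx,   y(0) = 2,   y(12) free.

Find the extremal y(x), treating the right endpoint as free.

The Lagrangian L = (1/2) (y')^2 + (5/2) y^2 gives
    ∂L/∂y = 5 y,   ∂L/∂y' = y'.
Euler-Lagrange: y'' − 5 y = 0.
With k = sqrt(5), the general solution is
    y(x) = A cosh(sqrt(5) x) + B sinh(sqrt(5) x).
Fixed left endpoint y(0) = 2 ⇒ A = 2.
The right endpoint x = 12 is free, so the natural (transversality) condition is ∂L/∂y' |_{x=12} = 0, i.e. y'(12) = 0.
Compute y'(x) = A k sinh(k x) + B k cosh(k x), so
    y'(12) = A k sinh(k·12) + B k cosh(k·12) = 0
    ⇒ B = −A tanh(k·12) = − 2 tanh(sqrt(5)·12).
Therefore the extremal is
    y(x) = 2 cosh(sqrt(5) x) − 2 tanh(sqrt(5)·12) sinh(sqrt(5) x).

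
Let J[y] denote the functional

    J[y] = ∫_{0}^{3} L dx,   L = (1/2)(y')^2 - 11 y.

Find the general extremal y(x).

The Lagrangian is L = (1/2)(y')^2 - 11 y.
∂L/∂y = -11.
∂L/∂y' = y'.
The Euler-Lagrange equation d/dx(∂L/∂y') − ∂L/∂y = 0 becomes:
    y'' + 11 = 0
General solution: y(x) = -(11/2) x^2 + A x + B, where A and B are arbitrary constants fixed by the endpoint conditions.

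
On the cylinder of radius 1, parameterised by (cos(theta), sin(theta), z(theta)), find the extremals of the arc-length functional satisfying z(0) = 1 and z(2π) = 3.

Parameterise the cylinder of radius R = 1 as
    r(θ) = (cos θ, sin θ, z(θ)).
The arc-length element is
    ds = sqrt(1 + (dz/dθ)^2) dθ,
so the Lagrangian is L = sqrt(1 + z'^2).
L depends on z' only, not on z or θ, so ∂L/∂z = 0 and
    ∂L/∂z' = z' / sqrt(1 + z'^2).
The Euler-Lagrange equation gives
    d/dθ( z' / sqrt(1 + z'^2) ) = 0,
so z' is constant. Integrating once:
    z(θ) = a θ + b,
a helix on the cylinder (a straight line when the cylinder is unrolled). The constants a, b are determined by the endpoint conditions.
With endpoint conditions z(0) = 1 and z(2π) = 3: from z(0) = b we get b = 1, and a·2π + 1 = 3 gives a = 1/π, so
    z(θ) = (1/π) θ + 1.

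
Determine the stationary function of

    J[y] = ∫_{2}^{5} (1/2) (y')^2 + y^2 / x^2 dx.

The Lagrangian is L = (1/2) (y')^2 + y^2 / x^2.
Compute ∂L/∂y = 2y/x^2, ∂L/∂y' = y'.
The Euler-Lagrange equation d/dx(∂L/∂y') − ∂L/∂y = 0 reduces to
    y'' − 2/x^2 · y = 0  (x > 0).
Its general solution is
    y(x) = A x^2 + B / x,
with A, B fixed by the endpoint conditions.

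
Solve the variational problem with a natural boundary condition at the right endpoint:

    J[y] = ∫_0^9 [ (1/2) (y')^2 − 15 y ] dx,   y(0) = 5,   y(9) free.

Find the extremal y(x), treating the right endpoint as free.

The Lagrangian L = (1/2) (y')^2 − 15 y gives
    ∂L/∂y = −15,   ∂L/∂y' = y'.
Euler-Lagrange: d/dx(y') − (−15) = 0, i.e. y'' + 15 = 0, so
    y(x) = −(15/2) x^2 + C1 x + C2.
Fixed left endpoint y(0) = 5 ⇒ C2 = 5.
The right endpoint x = 9 is free, so the natural (transversality) condition is ∂L/∂y' |_{x=9} = 0, i.e. y'(9) = 0.
Compute y'(x) = −15 x + C1, so y'(9) = −135 + C1 = 0 ⇒ C1 = 135.
Therefore the extremal is
    y(x) = −(15/2) x^2 + 135 x + 5.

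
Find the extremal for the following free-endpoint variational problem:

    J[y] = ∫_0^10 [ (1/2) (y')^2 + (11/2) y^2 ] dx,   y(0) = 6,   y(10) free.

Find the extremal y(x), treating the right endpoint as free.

The Lagrangian L = (1/2) (y')^2 + (11/2) y^2 gives
    ∂L/∂y = 11 y,   ∂L/∂y' = y'.
Euler-Lagrange: y'' − 11 y = 0.
With k = sqrt(11), the general solution is
    y(x) = A cosh(sqrt(11) x) + B sinh(sqrt(11) x).
Fixed left endpoint y(0) = 6 ⇒ A = 6.
The right endpoint x = 10 is free, so the natural (transversality) condition is ∂L/∂y' |_{x=10} = 0, i.e. y'(10) = 0.
Compute y'(x) = A k sinh(k x) + B k cosh(k x), so
    y'(10) = A k sinh(k·10) + B k cosh(k·10) = 0
    ⇒ B = −A tanh(k·10) = − 6 tanh(sqrt(11)·10).
Therefore the extremal is
    y(x) = 6 cosh(sqrt(11) x) − 6 tanh(sqrt(11)·10) sinh(sqrt(11) x).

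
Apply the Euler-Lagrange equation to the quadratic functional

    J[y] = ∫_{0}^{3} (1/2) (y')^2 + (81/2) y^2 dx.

The Lagrangian is L = (1/2) (y')^2 + (81/2) y^2.
Compute ∂L/∂y = 81y, ∂L/∂y' = y'.
The Euler-Lagrange equation d/dx(∂L/∂y') − ∂L/∂y = 0 reduces to
    y'' − 81 y = 0.
Its general solution is
    y(x) = A e^(9x) + B e^(−9x),
with A, B fixed by the endpoint conditions.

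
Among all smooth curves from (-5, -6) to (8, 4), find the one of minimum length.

Arc-length functional: J[y] = ∫ sqrt(1 + (y')^2) dx.
Lagrangian L = sqrt(1 + (y')^2) has no explicit y dependence, so ∂L/∂y = 0 and the Euler-Lagrange equation gives
    d/dx( y' / sqrt(1 + (y')^2) ) = 0  ⇒  y' / sqrt(1 + (y')^2) = const.
Hence y' is constant, so y(x) is affine.
Fitting the endpoints (-5, -6) and (8, 4):
    slope m = (4 − (-6)) / (8 − (-5)) = 10/13,
    intercept c = (-6) − m·(-5) = -28/13.
Extremal: y(x) = (10/13) x - 28/13.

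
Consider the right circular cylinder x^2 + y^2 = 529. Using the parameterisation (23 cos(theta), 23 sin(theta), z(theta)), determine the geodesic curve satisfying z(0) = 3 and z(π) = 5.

Parameterise the cylinder of radius R = 23 as
    r(θ) = (23 cos θ, 23 sin θ, z(θ)).
The arc-length element is
    ds = sqrt(529 + (dz/dθ)^2) dθ,
so the Lagrangian is L = sqrt(529 + z'^2).
L depends on z' only, not on z or θ, so ∂L/∂z = 0 and
    ∂L/∂z' = z' / sqrt(529 + z'^2).
The Euler-Lagrange equation gives
    d/dθ( z' / sqrt(529 + z'^2) ) = 0,
so z' is constant. Integrating once:
    z(θ) = a θ + b,
a helix on the cylinder (a straight line when the cylinder is unrolled). The constants a, b are determined by the endpoint conditions.
With endpoint conditions z(0) = 3 and z(π) = 5: from z(0) = b we get b = 3, and a·π + 3 = 5 gives a = 2/π, so
    z(θ) = (2/π) θ + 3.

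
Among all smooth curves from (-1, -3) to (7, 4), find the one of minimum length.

Arc-length functional: J[y] = ∫ sqrt(1 + (y')^2) dx.
Lagrangian L = sqrt(1 + (y')^2) has no explicit y dependence, so ∂L/∂y = 0 and the Euler-Lagrange equation gives
    d/dx( y' / sqrt(1 + (y')^2) ) = 0  ⇒  y' / sqrt(1 + (y')^2) = const.
Hence y' is constant, so y(x) is affine.
Fitting the endpoints (-1, -3) and (7, 4):
    slope m = (4 − (-3)) / (7 − (-1)) = 7/8,
    intercept c = (-3) − m·(-1) = -17/8.
Extremal: y(x) = (7/8) x - 17/8.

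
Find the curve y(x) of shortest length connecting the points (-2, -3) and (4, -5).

Arc-length functional: J[y] = ∫ sqrt(1 + (y')^2) dx.
Lagrangian L = sqrt(1 + (y')^2) has no explicit y dependence, so ∂L/∂y = 0 and the Euler-Lagrange equation gives
    d/dx( y' / sqrt(1 + (y')^2) ) = 0  ⇒  y' / sqrt(1 + (y')^2) = const.
Hence y' is constant, so y(x) is affine.
Fitting the endpoints (-2, -3) and (4, -5):
    slope m = ((-5) − (-3)) / (4 − (-2)) = -1/3,
    intercept c = (-3) − m·(-2) = -11/3.
Extremal: y(x) = (-1/3) x - 11/3.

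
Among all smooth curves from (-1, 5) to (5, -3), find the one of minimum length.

Arc-length functional: J[y] = ∫ sqrt(1 + (y')^2) dx.
Lagrangian L = sqrt(1 + (y')^2) has no explicit y dependence, so ∂L/∂y = 0 and the Euler-Lagrange equation gives
    d/dx( y' / sqrt(1 + (y')^2) ) = 0  ⇒  y' / sqrt(1 + (y')^2) = const.
Hence y' is constant, so y(x) is affine.
Fitting the endpoints (-1, 5) and (5, -3):
    slope m = ((-3) − 5) / (5 − (-1)) = -4/3,
    intercept c = 5 − m·(-1) = 11/3.
Extremal: y(x) = (-4/3) x + 11/3.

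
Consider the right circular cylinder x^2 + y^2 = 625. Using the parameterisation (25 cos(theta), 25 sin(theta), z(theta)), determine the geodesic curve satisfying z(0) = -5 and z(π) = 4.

Parameterise the cylinder of radius R = 25 as
    r(θ) = (25 cos θ, 25 sin θ, z(θ)).
The arc-length element is
    ds = sqrt(625 + (dz/dθ)^2) dθ,
so the Lagrangian is L = sqrt(625 + z'^2).
L depends on z' only, not on z or θ, so ∂L/∂z = 0 and
    ∂L/∂z' = z' / sqrt(625 + z'^2).
The Euler-Lagrange equation gives
    d/dθ( z' / sqrt(625 + z'^2) ) = 0,
so z' is constant. Integrating once:
    z(θ) = a θ + b,
a helix on the cylinder (a straight line when the cylinder is unrolled). The constants a, b are determined by the endpoint conditions.
With endpoint conditions z(0) = -5 and z(π) = 4: from z(0) = b we get b = -5, and a·π + -5 = 4 gives a = 9/π, so
    z(θ) = (9/π) θ − 5.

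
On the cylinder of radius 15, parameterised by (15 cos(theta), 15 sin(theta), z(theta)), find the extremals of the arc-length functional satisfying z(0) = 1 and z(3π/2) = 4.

Parameterise the cylinder of radius R = 15 as
    r(θ) = (15 cos θ, 15 sin θ, z(θ)).
The arc-length element is
    ds = sqrt(225 + (dz/dθ)^2) dθ,
so the Lagrangian is L = sqrt(225 + z'^2).
L depends on z' only, not on z or θ, so ∂L/∂z = 0 and
    ∂L/∂z' = z' / sqrt(225 + z'^2).
The Euler-Lagrange equation gives
    d/dθ( z' / sqrt(225 + z'^2) ) = 0,
so z' is constant. Integrating once:
    z(θ) = a θ + b,
a helix on the cylinder (a straight line when the cylinder is unrolled). The constants a, b are determined by the endpoint conditions.
With endpoint conditions z(0) = 1 and z(3π/2) = 4: from z(0) = b we get b = 1, and a·3π/2 + 1 = 4 gives a = 2/π, so
    z(θ) = (2/π) θ + 1.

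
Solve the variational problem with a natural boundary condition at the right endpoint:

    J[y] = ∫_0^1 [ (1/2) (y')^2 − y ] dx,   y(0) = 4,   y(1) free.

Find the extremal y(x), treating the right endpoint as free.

The Lagrangian L = (1/2) (y')^2 − y gives
    ∂L/∂y = −1,   ∂L/∂y' = y'.
Euler-Lagrange: d/dx(y') − (−1) = 0, i.e. y'' + 1 = 0, so
    y(x) = −(1/2) x^2 + C1 x + C2.
Fixed left endpoint y(0) = 4 ⇒ C2 = 4.
The right endpoint x = 1 is free, so the natural (transversality) condition is ∂L/∂y' |_{x=1} = 0, i.e. y'(1) = 0.
Compute y'(x) = −1 x + C1, so y'(1) = −1 + C1 = 0 ⇒ C1 = 1.
Therefore the extremal is
    y(x) = −x^2/2 + x + 4.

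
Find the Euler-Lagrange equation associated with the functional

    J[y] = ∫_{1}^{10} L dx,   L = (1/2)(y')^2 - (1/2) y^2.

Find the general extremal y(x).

The Lagrangian is L = (1/2)(y')^2 - (1/2) y^2.
∂L/∂y = -y.
∂L/∂y' = y'.
The Euler-Lagrange equation d/dx(∂L/∂y') − ∂L/∂y = 0 becomes:
    y'' + y = 0
General solution: y(x) = A sin(x) + B cos(x), where A and B are arbitrary constants fixed by the endpoint conditions.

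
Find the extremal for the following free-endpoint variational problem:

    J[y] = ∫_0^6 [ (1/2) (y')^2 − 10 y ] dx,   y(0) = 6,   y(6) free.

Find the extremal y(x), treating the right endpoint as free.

The Lagrangian L = (1/2) (y')^2 − 10 y gives
    ∂L/∂y = −10,   ∂L/∂y' = y'.
Euler-Lagrange: d/dx(y') − (−10) = 0, i.e. y'' + 10 = 0, so
    y(x) = −(10/2) x^2 + C1 x + C2.
Fixed left endpoint y(0) = 6 ⇒ C2 = 6.
The right endpoint x = 6 is free, so the natural (transversality) condition is ∂L/∂y' |_{x=6} = 0, i.e. y'(6) = 0.
Compute y'(x) = −10 x + C1, so y'(6) = −60 + C1 = 0 ⇒ C1 = 60.
Therefore the extremal is
    y(x) = −5 x^2 + 60 x + 6.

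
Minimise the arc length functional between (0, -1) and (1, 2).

Arc-length functional: J[y] = ∫ sqrt(1 + (y')^2) dx.
Lagrangian L = sqrt(1 + (y')^2) has no explicit y dependence, so ∂L/∂y = 0 and the Euler-Lagrange equation gives
    d/dx( y' / sqrt(1 + (y')^2) ) = 0  ⇒  y' / sqrt(1 + (y')^2) = const.
Hence y' is constant, so y(x) is affine.
Fitting the endpoints (0, -1) and (1, 2):
    slope m = (2 − (-1)) / (1 − 0) = 3,
    intercept c = (-1) − m·0 = -1.
Extremal: y(x) = 3 x - 1.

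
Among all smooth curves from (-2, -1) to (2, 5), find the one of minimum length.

Arc-length functional: J[y] = ∫ sqrt(1 + (y')^2) dx.
Lagrangian L = sqrt(1 + (y')^2) has no explicit y dependence, so ∂L/∂y = 0 and the Euler-Lagrange equation gives
    d/dx( y' / sqrt(1 + (y')^2) ) = 0  ⇒  y' / sqrt(1 + (y')^2) = const.
Hence y' is constant, so y(x) is affine.
Fitting the endpoints (-2, -1) and (2, 5):
    slope m = (5 − (-1)) / (2 − (-2)) = 3/2,
    intercept c = (-1) − m·(-2) = 2.
Extremal: y(x) = (3/2) x + 2.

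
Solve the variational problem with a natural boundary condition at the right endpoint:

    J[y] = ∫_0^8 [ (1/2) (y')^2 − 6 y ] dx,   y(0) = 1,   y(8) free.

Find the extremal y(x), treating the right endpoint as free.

The Lagrangian L = (1/2) (y')^2 − 6 y gives
    ∂L/∂y = −6,   ∂L/∂y' = y'.
Euler-Lagrange: d/dx(y') − (−6) = 0, i.e. y'' + 6 = 0, so
    y(x) = −(6/2) x^2 + C1 x + C2.
Fixed left endpoint y(0) = 1 ⇒ C2 = 1.
The right endpoint x = 8 is free, so the natural (transversality) condition is ∂L/∂y' |_{x=8} = 0, i.e. y'(8) = 0.
Compute y'(x) = −6 x + C1, so y'(8) = −48 + C1 = 0 ⇒ C1 = 48.
Therefore the extremal is
    y(x) = −3 x^2 + 48 x + 1.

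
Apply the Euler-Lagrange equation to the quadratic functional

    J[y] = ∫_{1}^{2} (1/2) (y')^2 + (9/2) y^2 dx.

The Lagrangian is L = (1/2) (y')^2 + (9/2) y^2.
Compute ∂L/∂y = 9y, ∂L/∂y' = y'.
The Euler-Lagrange equation d/dx(∂L/∂y') − ∂L/∂y = 0 reduces to
    y'' − 9 y = 0.
Its general solution is
    y(x) = A e^(3x) + B e^(−3x),
with A, B fixed by the endpoint conditions.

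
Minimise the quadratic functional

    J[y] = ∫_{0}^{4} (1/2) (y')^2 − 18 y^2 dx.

The Lagrangian is L = (1/2) (y')^2 − 18 y^2.
Compute ∂L/∂y = -36y, ∂L/∂y' = y'.
The Euler-Lagrange equation d/dx(∂L/∂y') − ∂L/∂y = 0 reduces to
    y'' + 36 y = 0.
Its general solution is
    y(x) = A sin(6x) + B cos(6x),
with A, B fixed by the endpoint conditions.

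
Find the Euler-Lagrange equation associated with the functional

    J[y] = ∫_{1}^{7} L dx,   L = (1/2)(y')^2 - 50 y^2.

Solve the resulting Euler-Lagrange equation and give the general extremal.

The Lagrangian is L = (1/2)(y')^2 - 50 y^2.
∂L/∂y = -100y.
∂L/∂y' = y'.
The Euler-Lagrange equation d/dx(∂L/∂y') − ∂L/∂y = 0 becomes:
    y'' + 100 y = 0
General solution: y(x) = A sin(10x) + B cos(10x), where A and B are arbitrary constants fixed by the endpoint conditions.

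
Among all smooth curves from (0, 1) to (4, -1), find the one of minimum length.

Arc-length functional: J[y] = ∫ sqrt(1 + (y')^2) dx.
Lagrangian L = sqrt(1 + (y')^2) has no explicit y dependence, so ∂L/∂y = 0 and the Euler-Lagrange equation gives
    d/dx( y' / sqrt(1 + (y')^2) ) = 0  ⇒  y' / sqrt(1 + (y')^2) = const.
Hence y' is constant, so y(x) is affine.
Fitting the endpoints (0, 1) and (4, -1):
    slope m = ((-1) − 1) / (4 − 0) = -1/2,
    intercept c = 1 − m·0 = 1.
Extremal: y(x) = (-1/2) x + 1.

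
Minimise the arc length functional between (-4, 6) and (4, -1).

Arc-length functional: J[y] = ∫ sqrt(1 + (y')^2) dx.
Lagrangian L = sqrt(1 + (y')^2) has no explicit y dependence, so ∂L/∂y = 0 and the Euler-Lagrange equation gives
    d/dx( y' / sqrt(1 + (y')^2) ) = 0  ⇒  y' / sqrt(1 + (y')^2) = const.
Hence y' is constant, so y(x) is affine.
Fitting the endpoints (-4, 6) and (4, -1):
    slope m = ((-1) − 6) / (4 − (-4)) = -7/8,
    intercept c = 6 − m·(-4) = 5/2.
Extremal: y(x) = (-7/8) x + 5/2.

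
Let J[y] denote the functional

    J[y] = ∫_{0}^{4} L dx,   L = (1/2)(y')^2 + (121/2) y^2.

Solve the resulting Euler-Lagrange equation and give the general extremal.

The Lagrangian is L = (1/2)(y')^2 + (121/2) y^2.
∂L/∂y = 121y.
∂L/∂y' = y'.
The Euler-Lagrange equation d/dx(∂L/∂y') − ∂L/∂y = 0 becomes:
    y'' - 121 y = 0
General solution: y(x) = A e^(11x) + B e^(-11x), where A and B are arbitrary constants fixed by the endpoint conditions.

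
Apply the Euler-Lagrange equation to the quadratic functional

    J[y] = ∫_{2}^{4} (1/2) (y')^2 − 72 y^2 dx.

The Lagrangian is L = (1/2) (y')^2 − 72 y^2.
Compute ∂L/∂y = -144y, ∂L/∂y' = y'.
The Euler-Lagrange equation d/dx(∂L/∂y') − ∂L/∂y = 0 reduces to
    y'' + 144 y = 0.
Its general solution is
    y(x) = A sin(12x) + B cos(12x),
with A, B fixed by the endpoint conditions.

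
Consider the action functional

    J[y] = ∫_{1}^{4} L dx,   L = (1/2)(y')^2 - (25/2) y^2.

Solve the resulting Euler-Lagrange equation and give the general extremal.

The Lagrangian is L = (1/2)(y')^2 - (25/2) y^2.
∂L/∂y = -25y.
∂L/∂y' = y'.
The Euler-Lagrange equation d/dx(∂L/∂y') − ∂L/∂y = 0 becomes:
    y'' + 25 y = 0
General solution: y(x) = A sin(5x) + B cos(5x), where A and B are arbitrary constants fixed by the endpoint conditions.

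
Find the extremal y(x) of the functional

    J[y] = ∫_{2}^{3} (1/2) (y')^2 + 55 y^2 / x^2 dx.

The Lagrangian is L = (1/2) (y')^2 + 55 y^2 / x^2.
Compute ∂L/∂y = 110y/x^2, ∂L/∂y' = y'.
The Euler-Lagrange equation d/dx(∂L/∂y') − ∂L/∂y = 0 reduces to
    y'' − 110/x^2 · y = 0  (x > 0).
Its general solution is
    y(x) = A x^11 + B x^(-10),
with A, B fixed by the endpoint conditions.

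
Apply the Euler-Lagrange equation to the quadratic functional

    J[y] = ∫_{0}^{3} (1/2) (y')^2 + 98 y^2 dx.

The Lagrangian is L = (1/2) (y')^2 + 98 y^2.
Compute ∂L/∂y = 196y, ∂L/∂y' = y'.
The Euler-Lagrange equation d/dx(∂L/∂y') − ∂L/∂y = 0 reduces to
    y'' − 196 y = 0.
Its general solution is
    y(x) = A e^(14x) + B e^(−14x),
with A, B fixed by the endpoint conditions.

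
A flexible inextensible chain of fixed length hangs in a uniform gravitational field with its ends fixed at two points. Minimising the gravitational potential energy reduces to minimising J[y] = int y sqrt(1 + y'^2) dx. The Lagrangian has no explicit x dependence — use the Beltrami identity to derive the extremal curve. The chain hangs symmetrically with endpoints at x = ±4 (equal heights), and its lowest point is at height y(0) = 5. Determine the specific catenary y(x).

The Lagrangian L(y, y') = y sqrt(1 + y'^2) has no explicit x dependence, so the Beltrami identity applies:
    L − y' ∂L/∂y' = C.
Compute ∂L/∂y' = y · y' / sqrt(1 + y'^2). Then
    L − y' ∂L/∂y'
    = y sqrt(1 + y'^2) − y · y'^2 / sqrt(1 + y'^2)
    = y (1 + y'^2 − y'^2) / sqrt(1 + y'^2)
    = y / sqrt(1 + y'^2) = C.
Squaring gives y^2 = C^2 (1 + y'^2), i.e.
    y'^2 = y^2 / C^2 − 1.
Separating variables,
    dy / sqrt(y^2 − C^2) = dx / C,
and integrating gives arccosh(y / C) = (x − a)/C, so
    y(x) = C cosh((x − a)/C),
the catenary. The constants C and a are fixed by the two endpoint conditions (and, for the hanging-chain problem, the length constraint selects C).
Now fit the given data. The endpoints x = ±4 are symmetric at equal height, so the catenary is even about its minimum: a = 0 and y(x) = C cosh(x/C). The lowest point is y(0) = C cosh(0) = C, and we are told y(0) = 5, so C = 5. Therefore
    y(x) = 5 cosh(x/5),
and at the endpoints
    y(±4) = 5 cosh(4/5).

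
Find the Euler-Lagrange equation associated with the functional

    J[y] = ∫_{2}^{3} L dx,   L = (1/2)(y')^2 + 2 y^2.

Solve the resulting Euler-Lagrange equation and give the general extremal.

The Lagrangian is L = (1/2)(y')^2 + 2 y^2.
∂L/∂y = 4y.
∂L/∂y' = y'.
The Euler-Lagrange equation d/dx(∂L/∂y') − ∂L/∂y = 0 becomes:
    y'' - 4 y = 0
General solution: y(x) = A e^(2x) + B e^(-2x), where A and B are arbitrary constants fixed by the endpoint conditions.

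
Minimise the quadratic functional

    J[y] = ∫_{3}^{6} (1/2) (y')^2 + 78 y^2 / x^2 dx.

The Lagrangian is L = (1/2) (y')^2 + 78 y^2 / x^2.
Compute ∂L/∂y = 156y/x^2, ∂L/∂y' = y'.
The Euler-Lagrange equation d/dx(∂L/∂y') − ∂L/∂y = 0 reduces to
    y'' − 156/x^2 · y = 0  (x > 0).
Its general solution is
    y(x) = A x^13 + B x^(-12),
with A, B fixed by the endpoint conditions.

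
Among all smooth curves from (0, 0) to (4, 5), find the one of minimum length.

Arc-length functional: J[y] = ∫ sqrt(1 + (y')^2) dx.
Lagrangian L = sqrt(1 + (y')^2) has no explicit y dependence, so ∂L/∂y = 0 and the Euler-Lagrange equation gives
    d/dx( y' / sqrt(1 + (y')^2) ) = 0  ⇒  y' / sqrt(1 + (y')^2) = const.
Hence y' is constant, so y(x) is affine.
Fitting the endpoints (0, 0) and (4, 5):
    slope m = (5 − 0) / (4 − 0) = 5/4,
    intercept c = 0 − m·0 = 0.
Extremal: y(x) = (5/4) x.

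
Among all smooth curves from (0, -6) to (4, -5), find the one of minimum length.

Arc-length functional: J[y] = ∫ sqrt(1 + (y')^2) dx.
Lagrangian L = sqrt(1 + (y')^2) has no explicit y dependence, so ∂L/∂y = 0 and the Euler-Lagrange equation gives
    d/dx( y' / sqrt(1 + (y')^2) ) = 0  ⇒  y' / sqrt(1 + (y')^2) = const.
Hence y' is constant, so y(x) is affine.
Fitting the endpoints (0, -6) and (4, -5):
    slope m = ((-5) − (-6)) / (4 − 0) = 1/4,
    intercept c = (-6) − m·0 = -6.
Extremal: y(x) = (1/4) x - 6.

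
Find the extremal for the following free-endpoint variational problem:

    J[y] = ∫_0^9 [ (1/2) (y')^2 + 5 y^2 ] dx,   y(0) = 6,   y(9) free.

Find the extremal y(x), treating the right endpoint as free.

The Lagrangian L = (1/2) (y')^2 + 5 y^2 gives
    ∂L/∂y = 10 y,   ∂L/∂y' = y'.
Euler-Lagrange: y'' − 10 y = 0.
With k = sqrt(10), the general solution is
    y(x) = A cosh(sqrt(10) x) + B sinh(sqrt(10) x).
Fixed left endpoint y(0) = 6 ⇒ A = 6.
The right endpoint x = 9 is free, so the natural (transversality) condition is ∂L/∂y' |_{x=9} = 0, i.e. y'(9) = 0.
Compute y'(x) = A k sinh(k x) + B k cosh(k x), so
    y'(9) = A k sinh(k·9) + B k cosh(k·9) = 0
    ⇒ B = −A tanh(k·9) = − 6 tanh(sqrt(10)·9).
Therefore the extremal is
    y(x) = 6 cosh(sqrt(10) x) − 6 tanh(sqrt(10)·9) sinh(sqrt(10) x).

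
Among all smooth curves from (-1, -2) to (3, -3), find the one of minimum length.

Arc-length functional: J[y] = ∫ sqrt(1 + (y')^2) dx.
Lagrangian L = sqrt(1 + (y')^2) has no explicit y dependence, so ∂L/∂y = 0 and the Euler-Lagrange equation gives
    d/dx( y' / sqrt(1 + (y')^2) ) = 0  ⇒  y' / sqrt(1 + (y')^2) = const.
Hence y' is constant, so y(x) is affine.
Fitting the endpoints (-1, -2) and (3, -3):
    slope m = ((-3) − (-2)) / (3 − (-1)) = -1/4,
    intercept c = (-2) − m·(-1) = -9/4.
Extremal: y(x) = (-1/4) x - 9/4.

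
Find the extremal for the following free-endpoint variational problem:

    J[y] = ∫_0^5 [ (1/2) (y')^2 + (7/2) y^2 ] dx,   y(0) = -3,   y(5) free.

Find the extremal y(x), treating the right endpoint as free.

The Lagrangian L = (1/2) (y')^2 + (7/2) y^2 gives
    ∂L/∂y = 7 y,   ∂L/∂y' = y'.
Euler-Lagrange: y'' − 7 y = 0.
With k = sqrt(7), the general solution is
    y(x) = A cosh(sqrt(7) x) + B sinh(sqrt(7) x).
Fixed left endpoint y(0) = -3 ⇒ A = -3.
The right endpoint x = 5 is free, so the natural (transversality) condition is ∂L/∂y' |_{x=5} = 0, i.e. y'(5) = 0.
Compute y'(x) = A k sinh(k x) + B k cosh(k x), so
    y'(5) = A k sinh(k·5) + B k cosh(k·5) = 0
    ⇒ B = −A tanh(k·5) = 3 tanh(sqrt(7)·5).
Therefore the extremal is
    y(x) = −3 cosh(sqrt(7) x) + 3 tanh(sqrt(7)·5) sinh(sqrt(7) x).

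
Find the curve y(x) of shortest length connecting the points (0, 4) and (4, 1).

Arc-length functional: J[y] = ∫ sqrt(1 + (y')^2) dx.
Lagrangian L = sqrt(1 + (y')^2) has no explicit y dependence, so ∂L/∂y = 0 and the Euler-Lagrange equation gives
    d/dx( y' / sqrt(1 + (y')^2) ) = 0  ⇒  y' / sqrt(1 + (y')^2) = const.
Hence y' is constant, so y(x) is affine.
Fitting the endpoints (0, 4) and (4, 1):
    slope m = (1 − 4) / (4 − 0) = -3/4,
    intercept c = 4 − m·0 = 4.
Extremal: y(x) = (-3/4) x + 4.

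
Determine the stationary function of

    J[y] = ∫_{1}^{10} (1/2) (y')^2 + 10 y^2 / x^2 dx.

The Lagrangian is L = (1/2) (y')^2 + 10 y^2 / x^2.
Compute ∂L/∂y = 20y/x^2, ∂L/∂y' = y'.
The Euler-Lagrange equation d/dx(∂L/∂y') − ∂L/∂y = 0 reduces to
    y'' − 20/x^2 · y = 0  (x > 0).
Its general solution is
    y(x) = A x^5 + B x^(-4),
with A, B fixed by the endpoint conditions.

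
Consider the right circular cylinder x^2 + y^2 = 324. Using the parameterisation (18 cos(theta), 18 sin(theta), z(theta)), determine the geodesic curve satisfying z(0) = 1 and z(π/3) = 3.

Parameterise the cylinder of radius R = 18 as
    r(θ) = (18 cos θ, 18 sin θ, z(θ)).
The arc-length element is
    ds = sqrt(324 + (dz/dθ)^2) dθ,
so the Lagrangian is L = sqrt(324 + z'^2).
L depends on z' only, not on z or θ, so ∂L/∂z = 0 and
    ∂L/∂z' = z' / sqrt(324 + z'^2).
The Euler-Lagrange equation gives
    d/dθ( z' / sqrt(324 + z'^2) ) = 0,
so z' is constant. Integrating once:
    z(θ) = a θ + b,
a helix on the cylinder (a straight line when the cylinder is unrolled). The constants a, b are determined by the endpoint conditions.
With endpoint conditions z(0) = 1 and z(π/3) = 3: from z(0) = b we get b = 1, and a·π/3 + 1 = 3 gives a = 6/π, so
    z(θ) = (6/π) θ + 1.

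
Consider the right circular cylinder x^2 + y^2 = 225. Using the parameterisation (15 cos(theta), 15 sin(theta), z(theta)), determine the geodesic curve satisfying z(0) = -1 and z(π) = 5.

Parameterise the cylinder of radius R = 15 as
    r(θ) = (15 cos θ, 15 sin θ, z(θ)).
The arc-length element is
    ds = sqrt(225 + (dz/dθ)^2) dθ,
so the Lagrangian is L = sqrt(225 + z'^2).
L depends on z' only, not on z or θ, so ∂L/∂z = 0 and
    ∂L/∂z' = z' / sqrt(225 + z'^2).
The Euler-Lagrange equation gives
    d/dθ( z' / sqrt(225 + z'^2) ) = 0,
so z' is constant. Integrating once:
    z(θ) = a θ + b,
a helix on the cylinder (a straight line when the cylinder is unrolled). The constants a, b are determined by the endpoint conditions.
With endpoint conditions z(0) = -1 and z(π) = 5: from z(0) = b we get b = -1, and a·π + -1 = 5 gives a = 6/π, so
    z(θ) = (6/π) θ − 1.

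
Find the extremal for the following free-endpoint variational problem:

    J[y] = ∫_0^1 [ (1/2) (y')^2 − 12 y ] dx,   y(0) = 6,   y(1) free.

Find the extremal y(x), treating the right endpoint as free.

The Lagrangian L = (1/2) (y')^2 − 12 y gives
    ∂L/∂y = −12,   ∂L/∂y' = y'.
Euler-Lagrange: d/dx(y') − (−12) = 0, i.e. y'' + 12 = 0, so
    y(x) = −(12/2) x^2 + C1 x + C2.
Fixed left endpoint y(0) = 6 ⇒ C2 = 6.
The right endpoint x = 1 is free, so the natural (transversality) condition is ∂L/∂y' |_{x=1} = 0, i.e. y'(1) = 0.
Compute y'(x) = −12 x + C1, so y'(1) = −12 + C1 = 0 ⇒ C1 = 12.
Therefore the extremal is
    y(x) = −6 x^2 + 12 x + 6.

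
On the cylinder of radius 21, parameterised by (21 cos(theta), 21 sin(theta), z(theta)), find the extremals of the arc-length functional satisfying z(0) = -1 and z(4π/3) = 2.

Parameterise the cylinder of radius R = 21 as
    r(θ) = (21 cos θ, 21 sin θ, z(θ)).
The arc-length element is
    ds = sqrt(441 + (dz/dθ)^2) dθ,
so the Lagrangian is L = sqrt(441 + z'^2).
L depends on z' only, not on z or θ, so ∂L/∂z = 0 and
    ∂L/∂z' = z' / sqrt(441 + z'^2).
The Euler-Lagrange equation gives
    d/dθ( z' / sqrt(441 + z'^2) ) = 0,
so z' is constant. Integrating once:
    z(θ) = a θ + b,
a helix on the cylinder (a straight line when the cylinder is unrolled). The constants a, b are determined by the endpoint conditions.
With endpoint conditions z(0) = -1 and z(4π/3) = 2: from z(0) = b we get b = -1, and a·4π/3 + -1 = 2 gives a = 9/(4π), so
    z(θ) = (9/(4π)) θ − 1.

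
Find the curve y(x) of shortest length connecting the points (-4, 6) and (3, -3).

Arc-length functional: J[y] = ∫ sqrt(1 + (y')^2) dx.
Lagrangian L = sqrt(1 + (y')^2) has no explicit y dependence, so ∂L/∂y = 0 and the Euler-Lagrange equation gives
    d/dx( y' / sqrt(1 + (y')^2) ) = 0  ⇒  y' / sqrt(1 + (y')^2) = const.
Hence y' is constant, so y(x) is affine.
Fitting the endpoints (-4, 6) and (3, -3):
    slope m = ((-3) − 6) / (3 − (-4)) = -9/7,
    intercept c = 6 − m·(-4) = 6/7.
Extremal: y(x) = (-9/7) x + 6/7.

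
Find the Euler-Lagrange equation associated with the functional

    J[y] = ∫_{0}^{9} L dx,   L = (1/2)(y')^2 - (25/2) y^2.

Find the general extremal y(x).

The Lagrangian is L = (1/2)(y')^2 - (25/2) y^2.
∂L/∂y = -25y.
∂L/∂y' = y'.
The Euler-Lagrange equation d/dx(∂L/∂y') − ∂L/∂y = 0 becomes:
    y'' + 25 y = 0
General solution: y(x) = A sin(5x) + B cos(5x), where A and B are arbitrary constants fixed by the endpoint conditions.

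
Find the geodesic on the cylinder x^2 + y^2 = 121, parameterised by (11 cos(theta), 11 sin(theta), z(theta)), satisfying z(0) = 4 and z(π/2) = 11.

Parameterise the cylinder of radius R = 11 as
    r(θ) = (11 cos θ, 11 sin θ, z(θ)).
The arc-length element is
    ds = sqrt(121 + (dz/dθ)^2) dθ,
so the Lagrangian is L = sqrt(121 + z'^2).
L depends on z' only, not on z or θ, so ∂L/∂z = 0 and
    ∂L/∂z' = z' / sqrt(121 + z'^2).
The Euler-Lagrange equation gives
    d/dθ( z' / sqrt(121 + z'^2) ) = 0,
so z' is constant. Integrating once:
    z(θ) = a θ + b,
a helix on the cylinder (a straight line when the cylinder is unrolled). The constants a, b are determined by the endpoint conditions.
With endpoint conditions z(0) = 4 and z(π/2) = 11: from z(0) = b we get b = 4, and a·π/2 + 4 = 11 gives a = 14/π, so
    z(θ) = (14/π) θ + 4.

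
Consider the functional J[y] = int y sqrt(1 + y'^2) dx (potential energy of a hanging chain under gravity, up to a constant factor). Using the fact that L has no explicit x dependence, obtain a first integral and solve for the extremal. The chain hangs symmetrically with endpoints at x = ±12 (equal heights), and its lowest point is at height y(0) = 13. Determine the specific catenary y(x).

The Lagrangian L(y, y') = y sqrt(1 + y'^2) has no explicit x dependence, so the Beltrami identity applies:
    L − y' ∂L/∂y' = C.
Compute ∂L/∂y' = y · y' / sqrt(1 + y'^2). Then
    L − y' ∂L/∂y'
    = y sqrt(1 + y'^2) − y · y'^2 / sqrt(1 + y'^2)
    = y (1 + y'^2 − y'^2) / sqrt(1 + y'^2)
    = y / sqrt(1 + y'^2) = C.
Squaring gives y^2 = C^2 (1 + y'^2), i.e.
    y'^2 = y^2 / C^2 − 1.
Separating variables,
    dy / sqrt(y^2 − C^2) = dx / C,
and integrating gives arccosh(y / C) = (x − a)/C, so
    y(x) = C cosh((x − a)/C),
the catenary. The constants C and a are fixed by the two endpoint conditions (and, for the hanging-chain problem, the length constraint selects C).
Now fit the given data. The endpoints x = ±12 are symmetric at equal height, so the catenary is even about its minimum: a = 0 and y(x) = C cosh(x/C). The lowest point is y(0) = C cosh(0) = C, and we are told y(0) = 13, so C = 13. Therefore
    y(x) = 13 cosh(x/13),
and at the endpoints
    y(±12) = 13 cosh(12/13).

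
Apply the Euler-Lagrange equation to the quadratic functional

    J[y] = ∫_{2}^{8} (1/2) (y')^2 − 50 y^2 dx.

The Lagrangian is L = (1/2) (y')^2 − 50 y^2.
Compute ∂L/∂y = -100y, ∂L/∂y' = y'.
The Euler-Lagrange equation d/dx(∂L/∂y') − ∂L/∂y = 0 reduces to
    y'' + 100 y = 0.
Its general solution is
    y(x) = A sin(10x) + B cos(10x),
with A, B fixed by the endpoint conditions.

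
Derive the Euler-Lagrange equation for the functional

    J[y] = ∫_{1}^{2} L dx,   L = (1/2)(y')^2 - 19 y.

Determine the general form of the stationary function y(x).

The Lagrangian is L = (1/2)(y')^2 - 19 y.
∂L/∂y = -19.
∂L/∂y' = y'.
The Euler-Lagrange equation d/dx(∂L/∂y') − ∂L/∂y = 0 becomes:
    y'' + 19 = 0
General solution: y(x) = -(19/2) x^2 + A x + B, where A and B are arbitrary constants fixed by the endpoint conditions.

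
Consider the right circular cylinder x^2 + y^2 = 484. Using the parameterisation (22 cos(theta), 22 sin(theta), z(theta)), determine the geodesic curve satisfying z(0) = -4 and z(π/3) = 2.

Parameterise the cylinder of radius R = 22 as
    r(θ) = (22 cos θ, 22 sin θ, z(θ)).
The arc-length element is
    ds = sqrt(484 + (dz/dθ)^2) dθ,
so the Lagrangian is L = sqrt(484 + z'^2).
L depends on z' only, not on z or θ, so ∂L/∂z = 0 and
    ∂L/∂z' = z' / sqrt(484 + z'^2).
The Euler-Lagrange equation gives
    d/dθ( z' / sqrt(484 + z'^2) ) = 0,
so z' is constant. Integrating once:
    z(θ) = a θ + b,
a helix on the cylinder (a straight line when the cylinder is unrolled). The constants a, b are determined by the endpoint conditions.
With endpoint conditions z(0) = -4 and z(π/3) = 2: from z(0) = b we get b = -4, and a·π/3 + -4 = 2 gives a = 18/π, so
    z(θ) = (18/π) θ − 4.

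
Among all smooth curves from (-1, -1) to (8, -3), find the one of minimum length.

Arc-length functional: J[y] = ∫ sqrt(1 + (y')^2) dx.
Lagrangian L = sqrt(1 + (y')^2) has no explicit y dependence, so ∂L/∂y = 0 and the Euler-Lagrange equation gives
    d/dx( y' / sqrt(1 + (y')^2) ) = 0  ⇒  y' / sqrt(1 + (y')^2) = const.
Hence y' is constant, so y(x) is affine.
Fitting the endpoints (-1, -1) and (8, -3):
    slope m = ((-3) − (-1)) / (8 − (-1)) = -2/9,
    intercept c = (-1) − m·(-1) = -11/9.
Extremal: y(x) = (-2/9) x - 11/9.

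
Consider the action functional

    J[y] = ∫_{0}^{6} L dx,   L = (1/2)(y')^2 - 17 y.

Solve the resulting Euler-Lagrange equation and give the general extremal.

The Lagrangian is L = (1/2)(y')^2 - 17 y.
∂L/∂y = -17.
∂L/∂y' = y'.
The Euler-Lagrange equation d/dx(∂L/∂y') − ∂L/∂y = 0 becomes:
    y'' + 17 = 0
General solution: y(x) = -(17/2) x^2 + A x + B, where A and B are arbitrary constants fixed by the endpoint conditions.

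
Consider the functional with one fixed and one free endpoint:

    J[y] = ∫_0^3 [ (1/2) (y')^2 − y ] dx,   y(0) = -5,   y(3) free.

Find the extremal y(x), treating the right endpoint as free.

The Lagrangian L = (1/2) (y')^2 − y gives
    ∂L/∂y = −1,   ∂L/∂y' = y'.
Euler-Lagrange: d/dx(y') − (−1) = 0, i.e. y'' + 1 = 0, so
    y(x) = −(1/2) x^2 + C1 x + C2.
Fixed left endpoint y(0) = -5 ⇒ C2 = -5.
The right endpoint x = 3 is free, so the natural (transversality) condition is ∂L/∂y' |_{x=3} = 0, i.e. y'(3) = 0.
Compute y'(x) = −1 x + C1, so y'(3) = −3 + C1 = 0 ⇒ C1 = 3.
Therefore the extremal is
    y(x) = −x^2/2 + 3 x − 5.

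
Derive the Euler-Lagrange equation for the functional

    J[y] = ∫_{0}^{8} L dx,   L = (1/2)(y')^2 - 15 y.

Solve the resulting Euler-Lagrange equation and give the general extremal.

The Lagrangian is L = (1/2)(y')^2 - 15 y.
∂L/∂y = -15.
∂L/∂y' = y'.
The Euler-Lagrange equation d/dx(∂L/∂y') − ∂L/∂y = 0 becomes:
    y'' + 15 = 0
General solution: y(x) = -(15/2) x^2 + A x + B, where A and B are arbitrary constants fixed by the endpoint conditions.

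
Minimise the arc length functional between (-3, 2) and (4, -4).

Arc-length functional: J[y] = ∫ sqrt(1 + (y')^2) dx.
Lagrangian L = sqrt(1 + (y')^2) has no explicit y dependence, so ∂L/∂y = 0 and the Euler-Lagrange equation gives
    d/dx( y' / sqrt(1 + (y')^2) ) = 0  ⇒  y' / sqrt(1 + (y')^2) = const.
Hence y' is constant, so y(x) is affine.
Fitting the endpoints (-3, 2) and (4, -4):
    slope m = ((-4) − 2) / (4 − (-3)) = -6/7,
    intercept c = 2 − m·(-3) = -4/7.
Extremal: y(x) = (-6/7) x - 4/7.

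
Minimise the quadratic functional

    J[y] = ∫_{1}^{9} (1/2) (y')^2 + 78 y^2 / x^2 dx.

The Lagrangian is L = (1/2) (y')^2 + 78 y^2 / x^2.
Compute ∂L/∂y = 156y/x^2, ∂L/∂y' = y'.
The Euler-Lagrange equation d/dx(∂L/∂y') − ∂L/∂y = 0 reduces to
    y'' − 156/x^2 · y = 0  (x > 0).
Its general solution is
    y(x) = A x^13 + B x^(-12),
with A, B fixed by the endpoint conditions.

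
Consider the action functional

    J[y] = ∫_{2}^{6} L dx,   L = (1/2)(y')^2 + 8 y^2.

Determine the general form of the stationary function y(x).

The Lagrangian is L = (1/2)(y')^2 + 8 y^2.
∂L/∂y = 16y.
∂L/∂y' = y'.
The Euler-Lagrange equation d/dx(∂L/∂y') − ∂L/∂y = 0 becomes:
    y'' - 16 y = 0
General solution: y(x) = A e^(4x) + B e^(-4x), where A and B are arbitrary constants fixed by the endpoint conditions.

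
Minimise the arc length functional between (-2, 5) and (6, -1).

Arc-length functional: J[y] = ∫ sqrt(1 + (y')^2) dx.
Lagrangian L = sqrt(1 + (y')^2) has no explicit y dependence, so ∂L/∂y = 0 and the Euler-Lagrange equation gives
    d/dx( y' / sqrt(1 + (y')^2) ) = 0  ⇒  y' / sqrt(1 + (y')^2) = const.
Hence y' is constant, so y(x) is affine.
Fitting the endpoints (-2, 5) and (6, -1):
    slope m = ((-1) − 5) / (6 − (-2)) = -3/4,
    intercept c = 5 − m·(-2) = 7/2.
Extremal: y(x) = (-3/4) x + 7/2.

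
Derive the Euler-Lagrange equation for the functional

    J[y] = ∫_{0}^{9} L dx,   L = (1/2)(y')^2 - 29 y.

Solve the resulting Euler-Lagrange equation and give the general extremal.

The Lagrangian is L = (1/2)(y')^2 - 29 y.
∂L/∂y = -29.
∂L/∂y' = y'.
The Euler-Lagrange equation d/dx(∂L/∂y') − ∂L/∂y = 0 becomes:
    y'' + 29 = 0
General solution: y(x) = -(29/2) x^2 + A x + B, where A and B are arbitrary constants fixed by the endpoint conditions.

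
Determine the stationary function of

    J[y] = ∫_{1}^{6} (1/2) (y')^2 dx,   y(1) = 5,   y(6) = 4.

The Lagrangian is L = (1/2) (y')^2.
Compute ∂L/∂y = 0, ∂L/∂y' = y'.
The Euler-Lagrange equation d/dx(∂L/∂y') − ∂L/∂y = 0 reduces to
    y'' = 0.
Its general solution is
    y(x) = A x + B,
with A, B fixed by the endpoint conditions.
Applying the endpoint conditions y(1) = 5 and y(6) = 4: solve A·1 + B = 5 and A·6 + B = 4. Subtracting gives A(6 − 1) = 4 − 5, so A = -1/5, and B = 5 − A·1 = 26/5. Therefore
    y(x) = (-1/5) x + 26/5.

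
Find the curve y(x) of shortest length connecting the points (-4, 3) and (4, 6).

Arc-length functional: J[y] = ∫ sqrt(1 + (y')^2) dx.
Lagrangian L = sqrt(1 + (y')^2) has no explicit y dependence, so ∂L/∂y = 0 and the Euler-Lagrange equation gives
    d/dx( y' / sqrt(1 + (y')^2) ) = 0  ⇒  y' / sqrt(1 + (y')^2) = const.
Hence y' is constant, so y(x) is affine.
Fitting the endpoints (-4, 3) and (4, 6):
    slope m = (6 − 3) / (4 − (-4)) = 3/8,
    intercept c = 3 − m·(-4) = 9/2.
Extremal: y(x) = (3/8) x + 9/2.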